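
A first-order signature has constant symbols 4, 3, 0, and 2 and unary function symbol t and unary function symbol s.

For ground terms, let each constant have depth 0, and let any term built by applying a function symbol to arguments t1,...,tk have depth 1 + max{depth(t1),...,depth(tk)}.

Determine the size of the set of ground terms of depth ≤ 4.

If N_k denotes the number of depth-≤k ground terms, the 4 constants give N_0 = 4, and each function symbol of arity r contributes N_{k-1}^r new terms at level k: N_k = 4 + N_{k-1} + N_{k-1}.
N_0 = 4
N_1 = 4 + 4 + 4 = 12
N_2 = 4 + 12 + 12 = 28
N_3 = 4 + 28 + 28 = 60
N_4 = 4 + 60 + 60 = 124

124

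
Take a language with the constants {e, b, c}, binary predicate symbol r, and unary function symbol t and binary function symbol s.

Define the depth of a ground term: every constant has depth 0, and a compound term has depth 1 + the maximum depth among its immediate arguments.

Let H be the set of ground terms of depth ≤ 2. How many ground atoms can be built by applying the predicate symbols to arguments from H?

59049

First count ground terms of depth ≤ 2.
Let N_k = |{terms of depth ≤ k}|. Then N_0 = 3 and N_k = 3 + N_{k-1} + N_{k-1}^2 for k ≥ 1 (one summand per function symbol, arity giving the exponent).
N_0 = 3
N_1 = 3 + 3 + 3^2 = 15
N_2 = 3 + 15 + 15^2 = 243
So |H| = 243.
For each predicate symbol, the number of ground atoms is |H| raised to its arity; summing:
  r: 243^2 = 59049
Total ground atoms: 59049.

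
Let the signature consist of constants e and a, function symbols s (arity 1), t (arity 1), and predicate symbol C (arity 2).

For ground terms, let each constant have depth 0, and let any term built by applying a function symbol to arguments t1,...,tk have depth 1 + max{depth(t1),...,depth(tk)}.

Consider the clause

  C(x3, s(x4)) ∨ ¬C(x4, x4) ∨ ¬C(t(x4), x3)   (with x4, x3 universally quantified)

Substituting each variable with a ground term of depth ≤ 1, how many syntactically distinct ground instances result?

Ground terms of depth ≤ 1:
  Let N_k = |{terms of depth ≤ k}|. Then N_0 = 2 and N_k = 2 + N_{k-1} + N_{k-1} for k ≥ 1 (one summand per function symbol, arity giving the exponent).
  N_0 = 2
  N_1 = 2 + 2 + 2 = 6
  Explicitly: e, a, s(e), s(a), t(e), t(a).
So there are 6 ground terms available for substitution.
The clause has 2 distinct variables (x4, x3), each appearing in the body. In the free term algebra distinct substitutions yield syntactically distinct ground instances.
Number of ground instances = 6^2 = 36.

36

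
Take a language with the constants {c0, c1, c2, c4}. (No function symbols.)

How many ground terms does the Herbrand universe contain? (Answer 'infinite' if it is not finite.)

There are no function symbols, so every ground term is one of the 4 constants.
The Herbrand universe is {c0, c1, c2, c4}, which is finite with 4 elements.

4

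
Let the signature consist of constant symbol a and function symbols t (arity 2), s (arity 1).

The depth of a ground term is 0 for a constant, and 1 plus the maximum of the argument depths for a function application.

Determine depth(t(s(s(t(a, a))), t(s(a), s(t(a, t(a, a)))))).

5

depth(t(a, a)) = 1 + max(0, 0) = 1
depth(s(t(a, a))) = 1 + depth(t(a, a)) = 1 + 1 = 2
depth(s(s(t(a, a)))) = 1 + depth(s(t(a, a))) = 1 + 2 = 3
depth(s(a)) = 1 + depth(a) = 1 + 0 = 1
depth(t(a, t(a, a))) = 1 + max(0, 1) = 2
depth(s(t(a, t(a, a)))) = 1 + depth(t(a, t(a, a))) = 1 + 2 = 3
depth(t(s(a), s(t(a, t(a, a))))) = 1 + max(1, 3) = 4
depth(t(s(s(t(a, a))), t(s(a), s(t(a, t(a, a)))))) = 1 + max(3, 4) = 5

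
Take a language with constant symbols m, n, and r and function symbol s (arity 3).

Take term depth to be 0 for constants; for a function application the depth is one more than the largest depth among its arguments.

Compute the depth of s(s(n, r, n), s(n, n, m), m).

depth(s(n, r, n)) = 1 + max(0, 0, 0) = 1
depth(s(n, n, m)) = 1 + max(0, 0, 0) = 1
depth(s(s(n, r, n), s(n, n, m), m)) = 1 + max(1, 1, 0) = 2

2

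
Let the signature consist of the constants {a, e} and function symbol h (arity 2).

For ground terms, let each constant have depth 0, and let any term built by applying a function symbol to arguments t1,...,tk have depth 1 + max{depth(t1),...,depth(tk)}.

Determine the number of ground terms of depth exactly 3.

1408

If N_k denotes the number of depth-≤k ground terms, the 2 constants give N_0 = 2, and each function symbol of arity r contributes N_{k-1}^r new terms at level k: N_k = 2 + N_{k-1}^2.
N_0 = 2
N_1 = 2 + 2^2 = 6
N_2 = 2 + 6^2 = 38
N_3 = 2 + 38^2 = 1446
Terms of depth exactly 3: N_3 − N_2 = 1446 − 38 = 1408.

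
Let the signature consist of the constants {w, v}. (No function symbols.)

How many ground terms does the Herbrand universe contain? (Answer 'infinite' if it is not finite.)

2

There are no function symbols, so every ground term is one of the 2 constants.
The Herbrand universe is {w, v}, which is finite with 2 elements.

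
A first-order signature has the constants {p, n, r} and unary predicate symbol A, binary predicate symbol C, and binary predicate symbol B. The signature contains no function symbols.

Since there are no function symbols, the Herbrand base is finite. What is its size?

21

With no function symbols, the Herbrand universe is just the 3 constants.
Ground atoms per predicate: A: 3, C: 3^2 = 9, B: 3^2 = 9.
Herbrand base size = 3 + 9 + 9 = 21.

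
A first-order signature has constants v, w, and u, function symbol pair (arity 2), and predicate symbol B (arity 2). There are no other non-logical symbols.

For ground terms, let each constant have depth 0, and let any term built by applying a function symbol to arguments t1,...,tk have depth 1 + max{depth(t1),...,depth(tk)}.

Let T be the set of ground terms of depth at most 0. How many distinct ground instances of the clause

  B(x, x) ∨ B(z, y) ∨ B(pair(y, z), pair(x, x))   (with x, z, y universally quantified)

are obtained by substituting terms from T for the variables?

27

Ground terms of depth ≤ 0:
  Let N_k = |{terms of depth ≤ k}|. Then N_0 = 3 and N_k = 3 + N_{k-1}^2 for k ≥ 1 (one summand per function symbol, arity giving the exponent).
  N_0 = 3
So there are 3 ground terms available for substitution.
Each of x, z, y ranges independently over the available ground terms, and distinct assignments produce distinct instances.
Number of ground instances = 3^3 = 27.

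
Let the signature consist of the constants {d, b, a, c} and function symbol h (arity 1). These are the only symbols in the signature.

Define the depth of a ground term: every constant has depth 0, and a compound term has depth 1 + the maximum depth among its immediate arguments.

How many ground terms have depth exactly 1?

4

Count level by level. With function symbols h/1, the terms of depth ≤ k are the 4 constants together with each function applied to depth-≤(k−1) tuples, so N_k = 4 + N_{k-1}.
N_0 = 4
N_1 = 4 + 4 = 8
Terms of depth exactly 1: N_1 − N_0 = 8 − 4 = 4.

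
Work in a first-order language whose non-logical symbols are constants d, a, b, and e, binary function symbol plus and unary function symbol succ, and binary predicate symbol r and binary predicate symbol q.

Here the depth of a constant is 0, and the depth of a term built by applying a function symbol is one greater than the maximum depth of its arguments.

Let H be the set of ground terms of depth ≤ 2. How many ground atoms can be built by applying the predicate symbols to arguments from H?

First count ground terms of depth ≤ 2.
Let N_k count ground terms of depth at most k. Each non-constant term of depth ≤ k is some function symbol applied to depth-≤(k−1) arguments, giving N_k = 4 + N_{k-1}^2 + N_{k-1}.
N_0 = 4
N_1 = 4 + 4^2 + 4 = 24
N_2 = 4 + 24^2 + 24 = 604
So |H| = 604.
A ground atom is a predicate applied to a tuple of terms from H, so the count is the sum over predicates of |H|^arity:
  r: 604^2 = 364816;  q: 604^2 = 364816
Total ground atoms: 364816 + 364816 = 729632.

729632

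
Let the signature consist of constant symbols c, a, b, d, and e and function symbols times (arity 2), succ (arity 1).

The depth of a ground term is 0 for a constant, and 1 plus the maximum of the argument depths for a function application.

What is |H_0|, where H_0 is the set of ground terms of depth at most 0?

Count level by level. With function symbols times/2, succ/1, the terms of depth ≤ k are the 5 constants together with each function applied to depth-≤(k−1) tuples, so N_k = 5 + N_{k-1}^2 + N_{k-1}.
N_0 = 5
Explicitly: c, a, b, d, e.

5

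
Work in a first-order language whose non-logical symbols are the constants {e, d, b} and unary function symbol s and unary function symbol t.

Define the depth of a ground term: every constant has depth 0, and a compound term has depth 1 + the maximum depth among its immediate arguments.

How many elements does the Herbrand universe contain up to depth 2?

Count level by level. With function symbols s/1, t/1, the terms of depth ≤ k are the 3 constants together with each function applied to depth-≤(k−1) tuples, so N_k = 3 + N_{k-1} + N_{k-1}.
N_0 = 3
N_1 = 3 + 3 + 3 = 9
N_2 = 3 + 9 + 9 = 21

21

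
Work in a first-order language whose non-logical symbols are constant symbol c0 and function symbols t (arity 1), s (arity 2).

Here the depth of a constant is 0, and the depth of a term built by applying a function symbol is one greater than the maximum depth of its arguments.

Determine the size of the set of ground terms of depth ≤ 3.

183

Let N_k = |{terms of depth ≤ k}|. Then N_0 = 1 and N_k = 1 + N_{k-1} + N_{k-1}^2 for k ≥ 1 (one summand per function symbol, arity giving the exponent).
N_0 = 1
N_1 = 1 + 1 + 1^2 = 3
N_2 = 1 + 3 + 3^2 = 13
N_3 = 1 + 13 + 13^2 = 183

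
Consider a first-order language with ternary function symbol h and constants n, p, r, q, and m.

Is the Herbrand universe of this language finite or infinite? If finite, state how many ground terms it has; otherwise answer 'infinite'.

The signature has at least one function symbol (h, arity 3) and at least one constant (n).
Iterating h gives infinitely many distinct ground terms: n, h(n, n, n), h(h(n, n, n), h(n, n, n), h(n, n, n)), ...
So the Herbrand universe is infinite.

infinite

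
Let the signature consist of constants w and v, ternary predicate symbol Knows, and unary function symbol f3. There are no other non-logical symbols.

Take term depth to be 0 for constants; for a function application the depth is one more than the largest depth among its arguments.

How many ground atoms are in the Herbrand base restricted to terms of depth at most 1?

First count ground terms of depth ≤ 1.
Count level by level. With function symbols f3/1, the terms of depth ≤ k are the 2 constants together with each function applied to depth-≤(k−1) tuples, so N_k = 2 + N_{k-1}.
N_0 = 2
N_1 = 2 + 2 = 4
Explicitly: w, v, f3(w), f3(v).
So |H| = 4.
For each predicate symbol, the number of ground atoms is |H| raised to its arity; summing:
  Knows: 4^3 = 64
Total ground atoms: 64.

64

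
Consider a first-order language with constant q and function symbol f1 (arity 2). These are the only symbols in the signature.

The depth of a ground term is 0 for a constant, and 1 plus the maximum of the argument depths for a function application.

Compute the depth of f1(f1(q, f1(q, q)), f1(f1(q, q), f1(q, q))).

depth(f1(q, q)) = 1 + max(0, 0) = 1
depth(f1(q, f1(q, q))) = 1 + max(0, 1) = 2
depth(f1(f1(q, q), f1(q, q))) = 1 + max(1, 1) = 2
depth(f1(f1(q, f1(q, q)), f1(f1(q, q), f1(q, q)))) = 1 + max(2, 2) = 3

3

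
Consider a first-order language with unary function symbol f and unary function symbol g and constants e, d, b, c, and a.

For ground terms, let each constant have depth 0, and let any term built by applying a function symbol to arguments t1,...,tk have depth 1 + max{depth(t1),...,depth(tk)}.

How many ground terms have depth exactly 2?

Count level by level. With function symbols f/1, g/1, the terms of depth ≤ k are the 5 constants together with each function applied to depth-≤(k−1) tuples, so N_k = 5 + N_{k-1} + N_{k-1}.
N_0 = 5
N_1 = 5 + 5 + 5 = 15
N_2 = 5 + 15 + 15 = 35
Terms of depth exactly 2: N_2 − N_1 = 35 − 15 = 20.

20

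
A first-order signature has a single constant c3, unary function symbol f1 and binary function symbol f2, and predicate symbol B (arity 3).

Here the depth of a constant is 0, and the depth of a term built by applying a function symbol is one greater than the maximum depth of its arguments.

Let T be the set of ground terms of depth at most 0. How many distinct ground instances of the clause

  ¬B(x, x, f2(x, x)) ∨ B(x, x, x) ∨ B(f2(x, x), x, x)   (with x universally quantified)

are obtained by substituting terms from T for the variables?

Ground terms of depth ≤ 0:
  Let N_k = |{terms of depth ≤ k}|. Then N_0 = 1 and N_k = 1 + N_{k-1} + N_{k-1}^2 for k ≥ 1 (one summand per function symbol, arity giving the exponent).
  N_0 = 1
  Explicitly: c3.
So there is exactly 1 ground term available for substitution.
There is 1 variable to instantiate (x),  occurring in at least one literal, so different choices give different ground instances.
Number of ground instances = 1.

1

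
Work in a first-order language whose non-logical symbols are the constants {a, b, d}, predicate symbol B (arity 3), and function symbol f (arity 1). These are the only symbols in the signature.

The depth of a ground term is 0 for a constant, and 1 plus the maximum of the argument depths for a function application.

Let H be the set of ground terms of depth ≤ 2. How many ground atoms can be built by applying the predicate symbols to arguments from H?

First count ground terms of depth ≤ 2.
Let N_k count ground terms of depth at most k. Each non-constant term of depth ≤ k is some function symbol applied to depth-≤(k−1) arguments, giving N_k = 3 + N_{k-1}.
N_0 = 3
N_1 = 3 + 3 = 6
N_2 = 3 + 6 = 9
So |H| = 9.
Each predicate of arity r yields |H|^r ground atoms (one per choice of an r-tuple from H):
  B: 9^3 = 729
Total ground atoms: 729.

729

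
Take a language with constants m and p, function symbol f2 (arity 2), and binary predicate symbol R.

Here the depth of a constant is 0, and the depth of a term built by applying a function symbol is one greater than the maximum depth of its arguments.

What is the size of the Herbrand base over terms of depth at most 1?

First count ground terms of depth ≤ 1.
Write N_k for the number of ground terms of depth ≤ k. A term of depth ≤ k is either a constant or a function symbol applied to arguments of depth ≤ k−1, so N_k = 2 + N_{k-1}^2.
N_0 = 2
N_1 = 2 + 2^2 = 6
So |H| = 6.
For each predicate symbol, the number of ground atoms is |H| raised to its arity; summing:
  R: 6^2 = 36
Total ground atoms: 36.

36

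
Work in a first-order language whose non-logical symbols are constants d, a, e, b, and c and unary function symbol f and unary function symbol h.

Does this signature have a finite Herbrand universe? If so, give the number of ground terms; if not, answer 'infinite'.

The signature has at least one function symbol (f, arity 1) and at least one constant (d).
Iterating f gives infinitely many distinct ground terms: d, f(d), f(f(d)), ...
So the Herbrand universe is infinite.

infinite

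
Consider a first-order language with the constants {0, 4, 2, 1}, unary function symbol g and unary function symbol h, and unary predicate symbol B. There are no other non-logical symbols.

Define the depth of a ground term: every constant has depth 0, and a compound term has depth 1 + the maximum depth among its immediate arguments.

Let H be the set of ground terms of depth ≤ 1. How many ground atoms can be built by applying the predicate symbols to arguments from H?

12

First count ground terms of depth ≤ 1.
Write N_k for the number of ground terms of depth ≤ k. A term of depth ≤ k is either a constant or a function symbol applied to arguments of depth ≤ k−1, so N_k = 4 + N_{k-1} + N_{k-1}.
N_0 = 4
N_1 = 4 + 4 + 4 = 12
Explicitly: 0, 4, 2, 1, g(0), g(4), g(2), g(1), h(0), h(4), h(2), h(1).
So |H| = 12.
Ground atoms are formed by filling each argument slot of a predicate with a term from H, so an r-ary predicate gives |H|^r atoms:
  B: 12
Total ground atoms: 12.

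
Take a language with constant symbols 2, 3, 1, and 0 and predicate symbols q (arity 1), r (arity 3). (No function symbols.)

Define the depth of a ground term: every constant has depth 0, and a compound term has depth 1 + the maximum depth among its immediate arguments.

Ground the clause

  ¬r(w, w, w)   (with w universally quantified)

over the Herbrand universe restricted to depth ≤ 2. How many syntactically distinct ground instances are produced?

Ground terms of depth ≤ 2:
  With no function symbols every ground term is a constant, so there are exactly 4 ground terms at every depth bound.
  N_0 = 4
  N_1 = 4
  N_2 = 4
So there are 4 ground terms available for substitution.
The body mentions the single quantified variable w; since ground terms form a free algebra, no two substitutions collapse to the same formula.
Number of ground instances = 4.

4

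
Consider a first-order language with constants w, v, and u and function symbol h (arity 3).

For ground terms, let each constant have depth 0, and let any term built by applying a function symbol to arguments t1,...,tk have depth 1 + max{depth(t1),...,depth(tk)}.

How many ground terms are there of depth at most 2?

Let N_k count ground terms of depth at most k. Each non-constant term of depth ≤ k is some function symbol applied to depth-≤(k−1) arguments, giving N_k = 3 + N_{k-1}^3.
N_0 = 3
N_1 = 3 + 3^3 = 30
N_2 = 3 + 30^3 = 27003

27003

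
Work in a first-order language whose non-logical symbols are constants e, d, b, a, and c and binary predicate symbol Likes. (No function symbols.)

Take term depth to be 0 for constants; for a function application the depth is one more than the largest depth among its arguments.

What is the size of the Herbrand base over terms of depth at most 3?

First count ground terms of depth ≤ 3.
With no function symbols every ground term is a constant, so there are exactly 5 ground terms at every depth bound.
N_0 = 5
N_1 = 5
N_2 = 5
N_3 = 5
Explicitly: e, d, b, a, c.
So |H| = 5.
For each predicate symbol, the number of ground atoms is |H| raised to its arity; summing:
  Likes: 5^2 = 25
Total ground atoms: 25.

25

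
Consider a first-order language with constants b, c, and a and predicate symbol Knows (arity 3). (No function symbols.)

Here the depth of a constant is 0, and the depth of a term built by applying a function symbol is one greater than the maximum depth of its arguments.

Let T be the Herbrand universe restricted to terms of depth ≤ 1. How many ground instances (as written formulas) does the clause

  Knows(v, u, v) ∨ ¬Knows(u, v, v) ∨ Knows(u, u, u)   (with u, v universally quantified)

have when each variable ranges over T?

9

Ground terms of depth ≤ 1:
  With no function symbols every ground term is a constant, so there are exactly 3 ground terms at every depth bound.
  N_0 = 3
  N_1 = 3
So there are 3 ground terms available for substitution.
There are 2 variables to instantiate (u, v), each occurring in at least one literal, so different choices give different ground instances.
Number of ground instances = 3^2 = 9.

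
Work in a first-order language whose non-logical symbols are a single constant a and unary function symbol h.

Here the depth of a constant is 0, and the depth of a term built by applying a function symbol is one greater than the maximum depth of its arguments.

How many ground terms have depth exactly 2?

Let N_k = |{terms of depth ≤ k}|. Then N_0 = 1 and N_k = 1 + N_{k-1} for k ≥ 1 (one summand per function symbol, arity giving the exponent).
N_0 = 1
N_1 = 1 + 1 = 2
N_2 = 1 + 2 = 3
Terms of depth exactly 2: N_2 − N_1 = 3 − 2 = 1.

1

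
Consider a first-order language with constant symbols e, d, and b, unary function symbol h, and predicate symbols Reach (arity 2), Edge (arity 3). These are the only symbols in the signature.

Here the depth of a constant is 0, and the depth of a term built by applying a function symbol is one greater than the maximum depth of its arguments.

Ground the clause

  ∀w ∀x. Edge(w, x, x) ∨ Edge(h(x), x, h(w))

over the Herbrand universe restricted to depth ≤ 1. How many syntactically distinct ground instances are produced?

36

Ground terms of depth ≤ 1:
  Count level by level. With function symbols h/1, the terms of depth ≤ k are the 3 constants together with each function applied to depth-≤(k−1) tuples, so N_k = 3 + N_{k-1}.
  N_0 = 3
  N_1 = 3 + 3 = 6
So there are 6 ground terms available for substitution.
The body mentions every one of the 2 quantified variables; since ground terms form a free algebra, no two substitutions collapse to the same formula.
Number of ground instances = 6^2 = 36.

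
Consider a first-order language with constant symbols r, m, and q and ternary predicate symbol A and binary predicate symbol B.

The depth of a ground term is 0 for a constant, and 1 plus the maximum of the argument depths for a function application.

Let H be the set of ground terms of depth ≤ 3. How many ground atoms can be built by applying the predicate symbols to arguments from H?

First count ground terms of depth ≤ 3.
With no function symbols every ground term is a constant, so there are exactly 3 ground terms at every depth bound.
N_0 = 3
N_1 = 3
N_2 = 3
N_3 = 3
Explicitly: r, m, q.
So |H| = 3.
For each predicate symbol, the number of ground atoms is |H| raised to its arity; summing:
  A: 3^3 = 27;  B: 3^2 = 9
Total ground atoms: 27 + 9 = 36.

36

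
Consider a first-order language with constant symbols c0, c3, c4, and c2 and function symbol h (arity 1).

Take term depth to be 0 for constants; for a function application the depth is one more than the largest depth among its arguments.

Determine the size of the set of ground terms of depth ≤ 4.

20

Let N_k count ground terms of depth at most k. Each non-constant term of depth ≤ k is some function symbol applied to depth-≤(k−1) arguments, giving N_k = 4 + N_{k-1}.
N_0 = 4
N_1 = 4 + 4 = 8
N_2 = 4 + 8 = 12
N_3 = 4 + 12 = 16
N_4 = 4 + 16 = 20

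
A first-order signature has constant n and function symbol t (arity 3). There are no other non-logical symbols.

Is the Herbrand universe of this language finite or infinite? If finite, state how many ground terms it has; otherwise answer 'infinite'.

The signature has at least one function symbol (t, arity 3) and at least one constant (n).
Iterating t gives infinitely many distinct ground terms: n, t(n, n, n), t(t(n, n, n), t(n, n, n), t(n, n, n)), ...
So the Herbrand universe is infinite.

infinite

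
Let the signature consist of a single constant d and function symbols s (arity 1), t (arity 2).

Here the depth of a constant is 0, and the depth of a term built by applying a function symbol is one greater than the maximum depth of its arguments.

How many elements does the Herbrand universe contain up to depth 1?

3

Count level by level. With function symbols s/1, t/2, the terms of depth ≤ k are the 1 constant together with each function applied to depth-≤(k−1) tuples, so N_k = 1 + N_{k-1} + N_{k-1}^2.
N_0 = 1
N_1 = 1 + 1 + 1^2 = 3
Explicitly: d, s(d), t(d, d).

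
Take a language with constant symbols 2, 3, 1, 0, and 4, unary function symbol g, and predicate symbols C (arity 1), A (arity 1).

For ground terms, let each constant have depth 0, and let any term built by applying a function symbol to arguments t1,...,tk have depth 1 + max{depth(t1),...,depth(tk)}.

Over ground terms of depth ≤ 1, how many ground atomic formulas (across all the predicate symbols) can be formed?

First count ground terms of depth ≤ 1.
Count level by level. With function symbols g/1, the terms of depth ≤ k are the 5 constants together with each function applied to depth-≤(k−1) tuples, so N_k = 5 + N_{k-1}.
N_0 = 5
N_1 = 5 + 5 = 10
Explicitly: 2, 3, 1, 0, 4, g(2), g(3), g(1), g(0), g(4).
So |H| = 10.
Ground atoms are formed by filling each argument slot of a predicate with a term from H, so an r-ary predicate gives |H|^r atoms:
  C: 10;  A: 10
Total ground atoms: 10 + 10 = 20.

20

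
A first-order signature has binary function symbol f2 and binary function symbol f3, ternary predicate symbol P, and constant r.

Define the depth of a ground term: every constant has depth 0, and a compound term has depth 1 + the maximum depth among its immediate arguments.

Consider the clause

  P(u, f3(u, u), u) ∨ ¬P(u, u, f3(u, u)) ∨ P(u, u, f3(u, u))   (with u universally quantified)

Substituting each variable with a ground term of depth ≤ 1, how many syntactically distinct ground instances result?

Ground terms of depth ≤ 1:
  If N_k denotes the number of depth-≤k ground terms, the 1 constant gives N_0 = 1, and each function symbol of arity r contributes N_{k-1}^r new terms at level k: N_k = 1 + N_{k-1}^2 + N_{k-1}^2.
  N_0 = 1
  N_1 = 1 + 1^2 + 1^2 = 3
  Explicitly: r, f2(r, r), f3(r, r).
So there are 3 ground terms available for substitution.
The variable u ranges independently over the available ground terms, and distinct assignments produce distinct instances.
Number of ground instances = 3.

3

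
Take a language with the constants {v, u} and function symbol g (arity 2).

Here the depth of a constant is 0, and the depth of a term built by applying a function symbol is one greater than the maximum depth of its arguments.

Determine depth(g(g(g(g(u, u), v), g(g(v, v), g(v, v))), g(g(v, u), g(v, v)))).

depth(g(u, u)) = 1 + max(0, 0) = 1
depth(g(g(u, u), v)) = 1 + max(1, 0) = 2
depth(g(v, v)) = 1 + max(0, 0) = 1
depth(g(g(v, v), g(v, v))) = 1 + max(1, 1) = 2
depth(g(g(g(u, u), v), g(g(v, v), g(v, v)))) = 1 + max(2, 2) = 3
depth(g(v, u)) = 1 + max(0, 0) = 1
depth(g(g(v, u), g(v, v))) = 1 + max(1, 1) = 2
depth(g(g(g(g(u, u), v), g(g(v, v), g(v, v))), g(g(v, u), g(v, v)))) = 1 + max(3, 2) = 4

4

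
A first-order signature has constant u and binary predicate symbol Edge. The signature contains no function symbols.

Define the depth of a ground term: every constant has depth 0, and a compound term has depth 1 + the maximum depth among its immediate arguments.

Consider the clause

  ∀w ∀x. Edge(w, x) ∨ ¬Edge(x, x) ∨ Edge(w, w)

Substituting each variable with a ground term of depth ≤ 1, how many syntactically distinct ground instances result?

Ground terms of depth ≤ 1:
  With no function symbols every ground term is a constant, so there is exactly 1 ground term at every depth bound.
  N_0 = 1
  N_1 = 1
  Explicitly: u.
So there is exactly 1 ground term available for substitution.
Each of w, x ranges independently over the available ground terms, and distinct assignments produce distinct instances.
Number of ground instances = 1^2 = 1.

1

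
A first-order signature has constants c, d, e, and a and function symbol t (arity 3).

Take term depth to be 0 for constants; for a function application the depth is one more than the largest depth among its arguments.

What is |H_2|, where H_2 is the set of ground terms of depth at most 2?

Let N_k count ground terms of depth at most k. Each non-constant term of depth ≤ k is some function symbol applied to depth-≤(k−1) arguments, giving N_k = 4 + N_{k-1}^3.
N_0 = 4
N_1 = 4 + 4^3 = 68
N_2 = 4 + 68^3 = 314436

314436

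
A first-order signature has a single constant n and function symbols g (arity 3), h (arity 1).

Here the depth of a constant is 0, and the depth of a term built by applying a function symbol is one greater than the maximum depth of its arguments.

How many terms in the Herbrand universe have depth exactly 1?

Let N_k count ground terms of depth at most k. Each non-constant term of depth ≤ k is some function symbol applied to depth-≤(k−1) arguments, giving N_k = 1 + N_{k-1}^3 + N_{k-1}.
N_0 = 1
N_1 = 1 + 1^3 + 1 = 3
Terms of depth exactly 1: N_1 − N_0 = 3 − 1 = 2.

2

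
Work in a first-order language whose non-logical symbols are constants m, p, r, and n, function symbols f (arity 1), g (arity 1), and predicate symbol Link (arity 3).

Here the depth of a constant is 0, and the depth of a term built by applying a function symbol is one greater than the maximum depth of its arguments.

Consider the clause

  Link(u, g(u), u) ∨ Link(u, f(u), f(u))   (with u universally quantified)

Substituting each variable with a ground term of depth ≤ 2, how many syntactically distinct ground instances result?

28

Ground terms of depth ≤ 2:
  Let N_k count ground terms of depth at most k. Each non-constant term of depth ≤ k is some function symbol applied to depth-≤(k−1) arguments, giving N_k = 4 + N_{k-1} + N_{k-1}.
  N_0 = 4
  N_1 = 4 + 4 + 4 = 12
  N_2 = 4 + 12 + 12 = 28
So there are 28 ground terms available for substitution.
The body mentions the single quantified variable u; since ground terms form a free algebra, no two substitutions collapse to the same formula.
Number of ground instances = 28.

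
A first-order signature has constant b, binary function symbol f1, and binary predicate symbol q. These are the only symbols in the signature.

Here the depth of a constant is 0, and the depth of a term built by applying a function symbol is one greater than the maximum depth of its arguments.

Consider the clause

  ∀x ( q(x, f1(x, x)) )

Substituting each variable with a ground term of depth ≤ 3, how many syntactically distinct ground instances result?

26

Ground terms of depth ≤ 3:
  Write N_k for the number of ground terms of depth ≤ k. A term of depth ≤ k is either a constant or a function symbol applied to arguments of depth ≤ k−1, so N_k = 1 + N_{k-1}^2.
  N_0 = 1
  N_1 = 1 + 1^2 = 2
  N_2 = 1 + 2^2 = 5
  N_3 = 1 + 5^2 = 26
So there are 26 ground terms available for substitution.
The variable x ranges independently over the available ground terms, and distinct assignments produce distinct instances.
Number of ground instances = 26.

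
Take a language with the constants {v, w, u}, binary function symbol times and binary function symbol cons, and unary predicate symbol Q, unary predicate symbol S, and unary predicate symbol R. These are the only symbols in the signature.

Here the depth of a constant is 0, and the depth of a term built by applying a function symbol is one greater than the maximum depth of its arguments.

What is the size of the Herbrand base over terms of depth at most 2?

First count ground terms of depth ≤ 2.
Let N_k = |{terms of depth ≤ k}|. Then N_0 = 3 and N_k = 3 + N_{k-1}^2 + N_{k-1}^2 for k ≥ 1 (one summand per function symbol, arity giving the exponent).
N_0 = 3
N_1 = 3 + 3^2 + 3^2 = 21
N_2 = 3 + 21^2 + 21^2 = 885
So |H| = 885.
A ground atom is a predicate applied to a tuple of terms from H, so the count is the sum over predicates of |H|^arity:
  Q: 885;  S: 885;  R: 885
Total ground atoms: 885 + 885 + 885 = 2655.

2655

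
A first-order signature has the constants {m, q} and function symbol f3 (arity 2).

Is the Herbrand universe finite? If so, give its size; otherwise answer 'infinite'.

The signature has at least one function symbol (f3, arity 2) and at least one constant (m).
Iterating f3 gives infinitely many distinct ground terms: m, f3(m, m), f3(f3(m, m), f3(m, m)), ...
So the Herbrand universe is infinite.

infinite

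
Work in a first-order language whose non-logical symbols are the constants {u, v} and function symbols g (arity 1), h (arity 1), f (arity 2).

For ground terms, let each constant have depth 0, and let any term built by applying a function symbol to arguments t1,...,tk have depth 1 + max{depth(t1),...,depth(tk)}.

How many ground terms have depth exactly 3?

If N_k denotes the number of depth-≤k ground terms, the 2 constants give N_0 = 2, and each function symbol of arity r contributes N_{k-1}^r new terms at level k: N_k = 2 + N_{k-1} + N_{k-1} + N_{k-1}^2.
N_0 = 2
N_1 = 2 + 2 + 2 + 2^2 = 10
N_2 = 2 + 10 + 10 + 10^2 = 122
N_3 = 2 + 122 + 122 + 122^2 = 15130
Terms of depth exactly 3: N_3 − N_2 = 15130 − 122 = 15008.

15008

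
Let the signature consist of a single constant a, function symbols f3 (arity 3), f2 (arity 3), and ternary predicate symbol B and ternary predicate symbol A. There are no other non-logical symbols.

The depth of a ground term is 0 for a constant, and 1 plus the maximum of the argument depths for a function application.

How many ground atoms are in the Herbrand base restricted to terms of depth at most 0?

First count ground terms of depth ≤ 0.
Let N_k count ground terms of depth at most k. Each non-constant term of depth ≤ k is some function symbol applied to depth-≤(k−1) arguments, giving N_k = 1 + N_{k-1}^3 + N_{k-1}^3.
N_0 = 1
So |H| = 1.
Ground atoms are formed by filling each argument slot of a predicate with a term from H, so an r-ary predicate gives |H|^r atoms:
  B: 1^3 = 1;  A: 1^3 = 1
Total ground atoms: 1 + 1 = 2.

2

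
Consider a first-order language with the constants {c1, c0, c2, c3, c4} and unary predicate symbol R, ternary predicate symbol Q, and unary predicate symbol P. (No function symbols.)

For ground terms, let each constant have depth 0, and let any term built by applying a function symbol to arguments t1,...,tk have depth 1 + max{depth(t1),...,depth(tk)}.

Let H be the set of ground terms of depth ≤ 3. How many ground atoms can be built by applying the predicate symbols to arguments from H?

135

First count ground terms of depth ≤ 3.
With no function symbols every ground term is a constant, so there are exactly 5 ground terms at every depth bound.
N_0 = 5
N_1 = 5
N_2 = 5
N_3 = 5
So |H| = 5.
For each predicate symbol, the number of ground atoms is |H| raised to its arity; summing:
  R: 5;  Q: 5^3 = 125;  P: 5
Total ground atoms: 5 + 125 + 5 = 135.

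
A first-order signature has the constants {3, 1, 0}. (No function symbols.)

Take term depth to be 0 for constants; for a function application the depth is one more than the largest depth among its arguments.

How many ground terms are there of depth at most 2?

With no function symbols every ground term is a constant, so there are exactly 3 ground terms at every depth bound.
N_0 = 3
N_1 = 3
N_2 = 3

3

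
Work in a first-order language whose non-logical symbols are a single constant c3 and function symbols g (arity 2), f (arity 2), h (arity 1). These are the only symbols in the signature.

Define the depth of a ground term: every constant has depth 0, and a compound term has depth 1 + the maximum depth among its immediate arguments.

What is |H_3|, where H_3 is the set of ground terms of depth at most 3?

If N_k denotes the number of depth-≤k ground terms, the 1 constant gives N_0 = 1, and each function symbol of arity r contributes N_{k-1}^r new terms at level k: N_k = 1 + N_{k-1}^2 + N_{k-1}^2 + N_{k-1}.
N_0 = 1
N_1 = 1 + 1^2 + 1^2 + 1 = 4
N_2 = 1 + 4^2 + 4^2 + 4 = 37
N_3 = 1 + 37^2 + 37^2 + 37 = 2776

2776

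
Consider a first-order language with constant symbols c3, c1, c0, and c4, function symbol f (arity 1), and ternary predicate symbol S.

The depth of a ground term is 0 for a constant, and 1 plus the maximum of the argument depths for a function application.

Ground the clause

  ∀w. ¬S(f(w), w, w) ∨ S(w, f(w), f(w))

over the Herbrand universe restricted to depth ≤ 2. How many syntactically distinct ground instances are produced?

12

Ground terms of depth ≤ 2:
  Write N_k for the number of ground terms of depth ≤ k. A term of depth ≤ k is either a constant or a function symbol applied to arguments of depth ≤ k−1, so N_k = 4 + N_{k-1}.
  N_0 = 4
  N_1 = 4 + 4 = 8
  N_2 = 4 + 8 = 12
So there are 12 ground terms available for substitution.
The variable w ranges independently over the available ground terms, and distinct assignments produce distinct instances.
Number of ground instances = 12.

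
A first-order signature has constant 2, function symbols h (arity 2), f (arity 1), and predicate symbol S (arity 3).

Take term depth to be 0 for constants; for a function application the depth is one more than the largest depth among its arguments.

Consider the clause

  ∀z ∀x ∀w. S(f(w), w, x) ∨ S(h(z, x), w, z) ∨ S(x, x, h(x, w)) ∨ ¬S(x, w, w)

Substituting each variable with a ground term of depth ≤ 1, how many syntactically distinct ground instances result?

Ground terms of depth ≤ 1:
  Let N_k = |{terms of depth ≤ k}|. Then N_0 = 1 and N_k = 1 + N_{k-1}^2 + N_{k-1} for k ≥ 1 (one summand per function symbol, arity giving the exponent).
  N_0 = 1
  N_1 = 1 + 1^2 + 1 = 3
  Explicitly: 2, h(2, 2), f(2).
So there are 3 ground terms available for substitution.
The body mentions every one of the 3 quantified variables; since ground terms form a free algebra, no two substitutions collapse to the same formula.
Number of ground instances = 3^3 = 27.

27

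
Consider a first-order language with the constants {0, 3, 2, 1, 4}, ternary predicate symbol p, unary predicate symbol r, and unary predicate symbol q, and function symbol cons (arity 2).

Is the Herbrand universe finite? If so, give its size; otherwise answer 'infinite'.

The signature has at least one function symbol (cons, arity 2) and at least one constant (0).
Iterating cons gives infinitely many distinct ground terms: 0, cons(0, 0), cons(cons(0, 0), cons(0, 0)), ...
So the Herbrand universe is infinite.

infinite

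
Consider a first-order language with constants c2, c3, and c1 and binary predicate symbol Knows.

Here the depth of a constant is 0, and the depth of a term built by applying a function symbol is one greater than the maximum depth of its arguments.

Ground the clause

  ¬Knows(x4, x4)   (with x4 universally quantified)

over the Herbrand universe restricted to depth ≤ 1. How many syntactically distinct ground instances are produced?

3

Ground terms of depth ≤ 1:
  With no function symbols every ground term is a constant, so there are exactly 3 ground terms at every depth bound.
  N_0 = 3
  N_1 = 3
So there are 3 ground terms available for substitution.
The body mentions the single quantified variable x4; since ground terms form a free algebra, no two substitutions collapse to the same formula.
Number of ground instances = 3.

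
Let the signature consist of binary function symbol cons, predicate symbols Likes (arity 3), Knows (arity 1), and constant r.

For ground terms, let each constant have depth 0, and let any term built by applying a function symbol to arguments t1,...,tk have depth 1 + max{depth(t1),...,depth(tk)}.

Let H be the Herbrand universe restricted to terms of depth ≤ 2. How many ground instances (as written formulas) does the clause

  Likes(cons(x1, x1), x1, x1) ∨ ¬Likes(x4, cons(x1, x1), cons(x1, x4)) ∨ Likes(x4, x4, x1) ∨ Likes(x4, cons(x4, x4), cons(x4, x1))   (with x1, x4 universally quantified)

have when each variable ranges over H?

Ground terms of depth ≤ 2:
  Write N_k for the number of ground terms of depth ≤ k. A term of depth ≤ k is either a constant or a function symbol applied to arguments of depth ≤ k−1, so N_k = 1 + N_{k-1}^2.
  N_0 = 1
  N_1 = 1 + 1^2 = 2
  N_2 = 1 + 2^2 = 5
  Explicitly: r, cons(r, r), cons(r, cons(r, r)), cons(cons(r, r), r), cons(cons(r, r), cons(r, r)).
So there are 5 ground terms available for substitution.
There are 2 variables to instantiate (x1, x4), each occurring in at least one literal, so different choices give different ground instances.
Number of ground instances = 5^2 = 25.

25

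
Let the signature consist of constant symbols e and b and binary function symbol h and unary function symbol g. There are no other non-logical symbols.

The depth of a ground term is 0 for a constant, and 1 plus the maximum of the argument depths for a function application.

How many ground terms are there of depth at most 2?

74

Let N_k count ground terms of depth at most k. Each non-constant term of depth ≤ k is some function symbol applied to depth-≤(k−1) arguments, giving N_k = 2 + N_{k-1}^2 + N_{k-1}.
N_0 = 2
N_1 = 2 + 2^2 + 2 = 8
N_2 = 2 + 8^2 + 8 = 74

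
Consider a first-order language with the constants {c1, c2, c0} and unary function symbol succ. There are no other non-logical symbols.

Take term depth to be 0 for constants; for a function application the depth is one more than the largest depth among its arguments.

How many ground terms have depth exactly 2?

3

Write N_k for the number of ground terms of depth ≤ k. A term of depth ≤ k is either a constant or a function symbol applied to arguments of depth ≤ k−1, so N_k = 3 + N_{k-1}.
N_0 = 3
N_1 = 3 + 3 = 6
N_2 = 3 + 6 = 9
Terms of depth exactly 2: N_2 − N_1 = 9 − 6 = 3.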